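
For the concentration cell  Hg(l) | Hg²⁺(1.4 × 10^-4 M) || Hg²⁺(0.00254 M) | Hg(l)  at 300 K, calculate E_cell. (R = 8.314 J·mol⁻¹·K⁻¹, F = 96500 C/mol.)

0.037 V

Both half-cells are Hg²⁺/Hg, so E°_cell = 0. The concentrated side is the cathode; the cell reaction moves Hg²⁺ from high to low concentration with n = 2.
Q = [Hg²⁺]_dilute/[Hg²⁺]_conc = 1.4 × 10^-4/0.00254 = 0.0551.
E = 0 − (RT/nF) ln Q = −((8.314×300)/(2×96500))(-2.898) = 0.0375 V.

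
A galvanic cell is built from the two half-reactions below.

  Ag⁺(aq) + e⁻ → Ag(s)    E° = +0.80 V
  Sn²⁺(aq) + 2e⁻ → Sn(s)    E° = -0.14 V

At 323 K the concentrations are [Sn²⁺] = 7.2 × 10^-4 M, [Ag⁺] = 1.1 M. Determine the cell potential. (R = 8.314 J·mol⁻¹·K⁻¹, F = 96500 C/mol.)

The Ag⁺/Ag couple has the higher reduction potential and acts as the cathode, so E°_cell = +0.80 − (-0.14) = 0.94 V.
Balancing electrons gives n = 2; the reaction quotient is Q = [Sn²⁺]/[Ag⁺]^2 = 5.95 × 10^-4.
E = E° − (RT/nF) ln Q = 0.94 − (8.314×323)/(2×96500) × (-7.427) = 0.940 + 0.103 = 1.043 V.

1.04 V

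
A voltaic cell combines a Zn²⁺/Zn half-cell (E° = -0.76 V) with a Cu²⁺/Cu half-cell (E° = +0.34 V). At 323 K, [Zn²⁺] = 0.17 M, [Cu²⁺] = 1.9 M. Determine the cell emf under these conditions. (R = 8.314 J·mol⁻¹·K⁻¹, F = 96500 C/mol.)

The Cu²⁺/Cu couple has the higher reduction potential and acts as the cathode, so E°_cell = +0.34 − (-0.76) = 1.10 V.
Balancing electrons gives n = 2; the reaction quotient is Q = [Zn²⁺]/[Cu²⁺] = 0.0895.
E = E° − (RT/nF) ln Q = 1.10 − (8.314×323)/(2×96500) × (-2.414) = 1.100 + 0.034 = 1.134 V.

1.13 V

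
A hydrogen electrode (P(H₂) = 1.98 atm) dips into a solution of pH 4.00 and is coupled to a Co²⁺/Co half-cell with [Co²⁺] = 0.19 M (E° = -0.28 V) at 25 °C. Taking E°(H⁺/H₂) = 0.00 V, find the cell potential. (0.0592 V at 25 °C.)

The hydrogen couple is the cathode, so E°_cell = 0.28 V; n = 2.
[H⁺] = 10^(−4.00) = 1 × 10^-4 M, and Q = [Co²⁺]·P(H₂) / [H⁺]^2 = 3.76 × 10^7.
E = E° − (0.0592/2) log Q = 0.28 − (0.0592/2)(7.575) = 0.056 V.

0.056 V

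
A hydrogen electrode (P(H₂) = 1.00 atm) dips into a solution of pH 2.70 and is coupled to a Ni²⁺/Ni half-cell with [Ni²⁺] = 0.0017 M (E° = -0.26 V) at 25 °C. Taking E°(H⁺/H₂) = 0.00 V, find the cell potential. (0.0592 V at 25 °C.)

0.18 V

The hydrogen couple is the cathode, so E°_cell = 0.26 V; n = 2.
[H⁺] = 10^(−2.70) = 0.0020 M, and Q = [Ni²⁺]·P(H₂) / [H⁺]^2 = 427.
E = E° − (0.0592/2) log Q = 0.26 − (0.0592/2)(2.630) = 0.182 V.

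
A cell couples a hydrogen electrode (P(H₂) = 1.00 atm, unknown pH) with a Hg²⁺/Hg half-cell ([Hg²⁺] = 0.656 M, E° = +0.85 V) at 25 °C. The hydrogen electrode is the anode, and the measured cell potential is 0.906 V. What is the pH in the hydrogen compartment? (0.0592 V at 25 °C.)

pH = 1.04

E°_cell = 0.85 V and n = 2.
log Q = n(E° − E)/0.0592 = 2×(0.85 − 0.906)/0.0592 = -1.892.
With Q = [H⁺]^2 / ([Hg²⁺]·P(H₂)), solving for [H⁺] gives log[H⁺] = -1.037, so pH = 1.04.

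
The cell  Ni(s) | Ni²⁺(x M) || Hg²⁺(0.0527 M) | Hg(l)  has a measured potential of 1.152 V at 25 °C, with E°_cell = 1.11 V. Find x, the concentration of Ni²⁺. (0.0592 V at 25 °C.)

0.002 M

From the Nernst equation, log Q = n(E° − E)/0.0592 = 2(1.11 − 1.152)/0.0592 = -1.419, so Q = 0.0381.
With Q = [Ni²⁺]/[Hg²⁺] and the known concentrations, [Ni²⁺] in the numerator gives [Ni²⁺] = 0.002 M.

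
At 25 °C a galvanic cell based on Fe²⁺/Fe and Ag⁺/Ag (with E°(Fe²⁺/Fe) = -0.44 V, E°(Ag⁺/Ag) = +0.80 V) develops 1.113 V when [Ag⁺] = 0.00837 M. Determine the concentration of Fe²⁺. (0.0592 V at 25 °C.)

1.4 M

From the Nernst equation, log Q = n(E° − E)/0.0592 = 2(1.24 − 1.113)/0.0592 = 4.291, so Q = 1.95 × 10^4.
With Q = [Fe²⁺]/[Ag⁺]^2 and the known concentrations, [Fe²⁺] in the numerator gives [Fe²⁺] = 1.4 M.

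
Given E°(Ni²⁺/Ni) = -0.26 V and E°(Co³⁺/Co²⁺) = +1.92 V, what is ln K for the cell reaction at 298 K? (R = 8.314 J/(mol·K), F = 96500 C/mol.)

ln K = 169.8

E°_cell = +1.92 − (-0.26) = 2.18 V, with n = 2 electrons transferred.
At equilibrium E = 0, so the Nernst equation gives ln K = nFE°/RT = (2)(96500)(2.18)/((8.314)(298)) = 169.82.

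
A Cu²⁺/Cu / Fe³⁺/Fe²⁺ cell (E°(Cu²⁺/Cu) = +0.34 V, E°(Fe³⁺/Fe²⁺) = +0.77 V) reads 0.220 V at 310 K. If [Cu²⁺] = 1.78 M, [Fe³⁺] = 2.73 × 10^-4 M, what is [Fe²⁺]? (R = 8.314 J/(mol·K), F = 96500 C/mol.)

0.53 M

From the Nernst equation, ln Q = nF(E° − E)/RT = 2×96500×(0.43 − 0.220)/(8.314×310) = 15.726, so Q = 6.75 × 10^6.
With Q = [Cu²⁺]·[Fe²⁺]^2/[Fe³⁺]^2 and the known concentrations, [Fe²⁺]^2 in the numerator gives [Fe²⁺] = 0.53 M.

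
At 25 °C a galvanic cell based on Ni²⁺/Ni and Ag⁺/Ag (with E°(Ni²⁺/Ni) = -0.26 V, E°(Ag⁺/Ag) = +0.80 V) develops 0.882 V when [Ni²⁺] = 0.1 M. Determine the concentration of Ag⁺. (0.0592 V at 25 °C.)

From the Nernst equation, log Q = n(E° − E)/0.0592 = 2(1.06 − 0.882)/0.0592 = 6.014, so Q = 1.03 × 10^6.
With Q = [Ni²⁺]/[Ag⁺]^2 and the known concentrations, [Ag⁺]^2 in the denominator gives [Ag⁺] = 3.1 × 10^-4 M.

3.1 × 10^-4 M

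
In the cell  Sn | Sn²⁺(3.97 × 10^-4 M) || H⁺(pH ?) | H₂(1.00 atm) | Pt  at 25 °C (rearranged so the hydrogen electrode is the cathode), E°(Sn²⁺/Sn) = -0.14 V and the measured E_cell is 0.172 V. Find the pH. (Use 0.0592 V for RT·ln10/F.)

pH = 1.16

E°_cell = 0.14 V and n = 2.
log Q = n(E° − E)/0.0592 = 2×(0.14 − 0.172)/0.0592 = -1.081.
With Q = [Sn²⁺]·P(H₂) / [H⁺]^2, solving for [H⁺] gives log[H⁺] = -1.160, so pH = 1.16.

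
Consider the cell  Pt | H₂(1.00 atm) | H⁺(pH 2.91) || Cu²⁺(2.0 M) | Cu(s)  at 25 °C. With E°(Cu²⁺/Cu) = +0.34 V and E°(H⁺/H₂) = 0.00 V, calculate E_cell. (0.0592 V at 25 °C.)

0.52 V

The Cu²⁺/Cu couple is the cathode, so E°_cell = 0.34 V; n = 2.
[H⁺] = 10^(−2.91) = 0.0012 M, and Q = [H⁺]^2 / ([Cu²⁺]·P(H₂)) = 7.57 × 10^-7.
E = E° − (0.0592/2) log Q = 0.34 − (0.0592/2)(-6.121) = 0.521 V.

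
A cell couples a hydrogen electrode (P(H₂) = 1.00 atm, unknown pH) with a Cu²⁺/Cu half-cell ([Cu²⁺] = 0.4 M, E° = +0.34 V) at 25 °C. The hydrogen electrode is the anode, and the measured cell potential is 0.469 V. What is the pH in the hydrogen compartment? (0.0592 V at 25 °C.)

pH = 2.38

E°_cell = 0.34 V and n = 2.
log Q = n(E° − E)/0.0592 = 2×(0.34 − 0.469)/0.0592 = -4.358.
With Q = [H⁺]^2 / ([Cu²⁺]·P(H₂)), solving for [H⁺] gives log[H⁺] = -2.378, so pH = 2.38.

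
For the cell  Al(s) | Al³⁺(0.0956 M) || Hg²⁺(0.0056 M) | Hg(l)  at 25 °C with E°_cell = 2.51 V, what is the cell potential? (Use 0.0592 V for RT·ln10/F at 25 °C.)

2.46 V

Balancing electrons gives n = 6; the reaction quotient is Q = [Al³⁺]^2/[Hg²⁺]^3 = 5.2 × 10^4.
At 25 °C, E = E° − (0.0592/n) log Q = 2.51 − (0.0592/6)(4.716) = 2.510 − 0.047 = 2.463 V.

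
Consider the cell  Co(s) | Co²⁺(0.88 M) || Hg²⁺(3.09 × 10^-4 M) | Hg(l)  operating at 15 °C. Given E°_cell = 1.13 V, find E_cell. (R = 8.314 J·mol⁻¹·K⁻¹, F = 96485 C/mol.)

Balancing electrons gives n = 2; the reaction quotient is Q = [Co²⁺]/[Hg²⁺] = 2850.
E = E° − (RT/nF) ln Q = 1.13 − (8.314×288)/(2×96485) × (7.954) = 1.130 − 0.099 = 1.031 V.

1.03 V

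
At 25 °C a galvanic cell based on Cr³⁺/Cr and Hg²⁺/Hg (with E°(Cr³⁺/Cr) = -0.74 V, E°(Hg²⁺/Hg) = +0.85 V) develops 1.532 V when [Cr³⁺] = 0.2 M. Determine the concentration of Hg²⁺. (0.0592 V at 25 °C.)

From the Nernst equation, log Q = n(E° − E)/0.0592 = 6(1.59 − 1.532)/0.0592 = 5.878, so Q = 7.56 × 10^5.
With Q = [Cr³⁺]^2/[Hg²⁺]^3 and the known concentrations, [Hg²⁺]^3 in the denominator gives [Hg²⁺] = 0.0038 M.

0.0038 M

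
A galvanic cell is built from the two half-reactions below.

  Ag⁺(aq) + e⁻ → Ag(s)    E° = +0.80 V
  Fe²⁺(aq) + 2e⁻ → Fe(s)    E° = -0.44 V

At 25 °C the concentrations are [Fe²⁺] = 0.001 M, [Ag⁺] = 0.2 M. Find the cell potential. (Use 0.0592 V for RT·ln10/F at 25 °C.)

The Ag⁺/Ag couple has the higher reduction potential and acts as the cathode, so E°_cell = +0.80 − (-0.44) = 1.24 V.
Balancing electrons gives n = 2; the reaction quotient is Q = [Fe²⁺]/[Ag⁺]^2 = 0.0250.
At 25 °C, E = E° − (0.0592/n) log Q = 1.24 − (0.0592/2)(-1.602) = 1.240 + 0.047 = 1.287 V.

1.29 V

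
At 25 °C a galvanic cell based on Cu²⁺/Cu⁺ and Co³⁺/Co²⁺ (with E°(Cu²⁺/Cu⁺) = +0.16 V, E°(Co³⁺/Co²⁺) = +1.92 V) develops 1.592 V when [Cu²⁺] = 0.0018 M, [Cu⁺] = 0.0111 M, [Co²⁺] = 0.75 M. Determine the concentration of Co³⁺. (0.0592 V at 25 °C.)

1.8 × 10^-4 M

From the Nernst equation, log Q = n(E° − E)/0.0592 = 1(1.76 − 1.592)/0.0592 = 2.838, so Q = 688.
With Q = [Cu²⁺]·[Co²⁺]/([Cu⁺]·[Co³⁺]) and the known concentrations, [Co³⁺] in the denominator gives [Co³⁺] = 1.8 × 10^-4 M.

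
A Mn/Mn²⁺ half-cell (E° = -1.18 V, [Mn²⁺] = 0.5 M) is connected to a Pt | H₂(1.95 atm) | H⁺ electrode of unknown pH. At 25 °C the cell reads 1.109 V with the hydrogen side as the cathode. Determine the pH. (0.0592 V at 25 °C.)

E°_cell = 1.18 V and n = 2.
log Q = n(E° − E)/0.0592 = 2×(1.18 − 1.109)/0.0592 = 2.399.
With Q = [Mn²⁺]·P(H₂) / [H⁺]^2, solving for [H⁺] gives log[H⁺] = -1.205, so pH = 1.20.

pH = 1.20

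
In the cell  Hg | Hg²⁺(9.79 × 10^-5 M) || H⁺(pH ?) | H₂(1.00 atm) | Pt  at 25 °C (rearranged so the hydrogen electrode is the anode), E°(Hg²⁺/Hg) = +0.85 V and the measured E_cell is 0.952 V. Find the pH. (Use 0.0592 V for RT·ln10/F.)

E°_cell = 0.85 V and n = 2.
log Q = n(E° − E)/0.0592 = 2×(0.85 − 0.952)/0.0592 = -3.446.
With Q = [H⁺]^2 / ([Hg²⁺]·P(H₂)), solving for [H⁺] gives log[H⁺] = -3.728, so pH = 3.73.

pH = 3.73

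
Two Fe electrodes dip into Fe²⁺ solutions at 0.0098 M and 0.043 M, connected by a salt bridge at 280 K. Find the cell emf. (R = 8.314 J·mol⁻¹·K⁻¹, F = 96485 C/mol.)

Both half-cells are Fe²⁺/Fe, so E°_cell = 0. The concentrated side is the cathode; the cell reaction moves Fe²⁺ from high to low concentration with n = 2.
Q = [Fe²⁺]_dilute/[Fe²⁺]_conc = 0.0098/0.043 = 0.228.
E = 0 − (RT/nF) ln Q = −((8.314×280)/(2×96485))(-1.479) = 0.0178 V.

0.018 V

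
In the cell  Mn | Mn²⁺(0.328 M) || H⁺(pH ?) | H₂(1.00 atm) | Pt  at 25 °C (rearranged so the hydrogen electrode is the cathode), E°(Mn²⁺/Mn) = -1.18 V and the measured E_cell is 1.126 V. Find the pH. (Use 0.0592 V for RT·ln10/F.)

E°_cell = 1.18 V and n = 2.
log Q = n(E° − E)/0.0592 = 2×(1.18 − 1.126)/0.0592 = 1.824.
With Q = [Mn²⁺]·P(H₂) / [H⁺]^2, solving for [H⁺] gives log[H⁺] = -1.154, so pH = 1.15.

pH = 1.15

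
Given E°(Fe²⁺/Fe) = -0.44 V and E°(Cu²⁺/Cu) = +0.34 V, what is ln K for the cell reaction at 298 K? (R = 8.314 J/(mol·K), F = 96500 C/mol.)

ln K = 60.8

E°_cell = +0.34 − (-0.44) = 0.78 V, with n = 2 electrons transferred.
At equilibrium E = 0, so the Nernst equation gives ln K = nFE°/RT = (2)(96500)(0.78)/((8.314)(298)) = 60.76.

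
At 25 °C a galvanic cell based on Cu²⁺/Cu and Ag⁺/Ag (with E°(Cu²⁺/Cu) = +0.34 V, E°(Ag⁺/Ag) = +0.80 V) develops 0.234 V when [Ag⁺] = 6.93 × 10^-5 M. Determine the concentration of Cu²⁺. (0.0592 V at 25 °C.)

0.21 M

From the Nernst equation, log Q = n(E° − E)/0.0592 = 2(0.46 − 0.234)/0.0592 = 7.635, so Q = 4.32 × 10^7.
With Q = [Cu²⁺]/[Ag⁺]^2 and the known concentrations, [Cu²⁺] in the numerator gives [Cu²⁺] = 0.21 M.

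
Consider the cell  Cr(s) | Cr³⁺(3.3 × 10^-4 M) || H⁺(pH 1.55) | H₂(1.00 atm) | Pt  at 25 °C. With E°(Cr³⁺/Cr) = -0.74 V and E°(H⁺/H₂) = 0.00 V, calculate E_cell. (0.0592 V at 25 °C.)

The hydrogen couple is the cathode, so E°_cell = 0.74 V; n = 6.
[H⁺] = 10^(−1.55) = 0.028 M, and Q = [Cr³⁺]^2·P(H₂)^3 / [H⁺]^6 = 217.
E = E° − (0.0592/6) log Q = 0.74 − (0.0592/6)(2.337) = 0.717 V.

0.72 V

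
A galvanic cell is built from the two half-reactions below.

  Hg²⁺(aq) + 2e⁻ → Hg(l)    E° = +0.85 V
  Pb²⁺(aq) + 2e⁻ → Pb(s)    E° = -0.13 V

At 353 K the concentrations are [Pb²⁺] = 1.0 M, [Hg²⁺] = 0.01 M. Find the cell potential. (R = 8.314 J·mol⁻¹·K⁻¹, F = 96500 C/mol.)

The Hg²⁺/Hg couple has the higher reduction potential and acts as the cathode, so E°_cell = +0.85 − (-0.13) = 0.98 V.
Balancing electrons gives n = 2; the reaction quotient is Q = [Pb²⁺]/[Hg²⁺] = 100.
E = E° − (RT/nF) ln Q = 0.98 − (8.314×353)/(2×96500) × (4.605) = 0.980 − 0.070 = 0.910 V.

0.910 V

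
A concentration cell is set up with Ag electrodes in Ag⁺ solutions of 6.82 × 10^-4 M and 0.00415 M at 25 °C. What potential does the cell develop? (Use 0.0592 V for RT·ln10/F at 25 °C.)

Both half-cells are Ag⁺/Ag, so E°_cell = 0. The concentrated side is the cathode; the cell reaction moves Ag⁺ from high to low concentration with n = 1.
Q = [Ag⁺]_dilute/[Ag⁺]_conc = 6.82 × 10^-4/0.00415 = 0.164.
E = 0 − (0.0592/1) log Q = −(0.0592/1)(-0.784) = 0.0464 V.

0.046 V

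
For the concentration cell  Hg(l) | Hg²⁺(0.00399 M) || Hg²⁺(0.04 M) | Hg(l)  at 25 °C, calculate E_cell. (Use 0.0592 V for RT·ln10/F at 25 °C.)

0.030 V

Both half-cells are Hg²⁺/Hg, so E°_cell = 0. The concentrated side is the cathode; the cell reaction moves Hg²⁺ from high to low concentration with n = 2.
Q = [Hg²⁺]_dilute/[Hg²⁺]_conc = 0.00399/0.04 = 0.0997.
E = 0 − (0.0592/2) log Q = −(0.0592/2)(-1.001) = 0.0296 V.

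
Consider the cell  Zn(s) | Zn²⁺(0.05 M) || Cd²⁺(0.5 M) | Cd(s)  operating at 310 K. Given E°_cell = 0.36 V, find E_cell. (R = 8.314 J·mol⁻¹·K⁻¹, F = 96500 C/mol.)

Balancing electrons gives n = 2; the reaction quotient is Q = [Zn²⁺]/[Cd²⁺] = 0.100.
E = E° − (RT/nF) ln Q = 0.36 − (8.314×310)/(2×96500) × (-2.303) = 0.360 + 0.031 = 0.391 V.

0.391 V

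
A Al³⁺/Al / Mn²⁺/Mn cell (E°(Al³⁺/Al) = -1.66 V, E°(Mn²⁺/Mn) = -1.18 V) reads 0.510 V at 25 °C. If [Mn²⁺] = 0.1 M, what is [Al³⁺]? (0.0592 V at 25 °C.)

From the Nernst equation, log Q = n(E° − E)/0.0592 = 6(0.48 − 0.510)/0.0592 = -3.041, so Q = 9.11 × 10^-4.
With Q = [Al³⁺]^2/[Mn²⁺]^3 and the known concentrations, [Al³⁺]^2 in the numerator gives [Al³⁺] = 9.5 × 10^-4 M.

9.5 × 10^-4 M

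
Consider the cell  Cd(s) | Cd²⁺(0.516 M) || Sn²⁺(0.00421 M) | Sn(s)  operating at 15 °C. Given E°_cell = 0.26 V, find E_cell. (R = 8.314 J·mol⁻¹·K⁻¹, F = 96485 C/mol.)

0.200 V

Balancing electrons gives n = 2; the reaction quotient is Q = [Cd²⁺]/[Sn²⁺] = 123.
E = E° − (RT/nF) ln Q = 0.26 − (8.314×288)/(2×96485) × (4.809) = 0.260 − 0.060 = 0.200 V.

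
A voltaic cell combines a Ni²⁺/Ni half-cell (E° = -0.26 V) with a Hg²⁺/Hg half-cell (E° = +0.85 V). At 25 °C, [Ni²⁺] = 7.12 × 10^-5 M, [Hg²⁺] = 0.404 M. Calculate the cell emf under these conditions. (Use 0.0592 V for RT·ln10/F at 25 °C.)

The Hg²⁺/Hg couple has the higher reduction potential and acts as the cathode, so E°_cell = +0.85 − (-0.26) = 1.11 V.
Balancing electrons gives n = 2; the reaction quotient is Q = [Ni²⁺]/[Hg²⁺] = 1.76 × 10^-4.
At 25 °C, E = E° − (0.0592/n) log Q = 1.11 − (0.0592/2)(-3.754) = 1.110 + 0.111 = 1.221 V.

1.22 V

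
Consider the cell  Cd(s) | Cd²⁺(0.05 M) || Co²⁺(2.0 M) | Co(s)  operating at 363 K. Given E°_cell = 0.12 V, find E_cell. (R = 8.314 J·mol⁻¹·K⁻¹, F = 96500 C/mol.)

Balancing electrons gives n = 2; the reaction quotient is Q = [Cd²⁺]/[Co²⁺] = 0.0250.
E = E° − (RT/nF) ln Q = 0.12 − (8.314×363)/(2×96500) × (-3.689) = 0.120 + 0.058 = 0.178 V.

0.178 V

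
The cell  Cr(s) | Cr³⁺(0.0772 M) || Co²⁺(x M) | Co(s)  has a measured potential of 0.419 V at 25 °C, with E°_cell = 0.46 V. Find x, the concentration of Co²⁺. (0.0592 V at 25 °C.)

From the Nernst equation, log Q = n(E° − E)/0.0592 = 6(0.46 − 0.419)/0.0592 = 4.155, so Q = 1.43 × 10^4.
With Q = [Cr³⁺]^2/[Co²⁺]^3 and the known concentrations, [Co²⁺]^3 in the denominator gives [Co²⁺] = 0.0075 M.

0.0075 M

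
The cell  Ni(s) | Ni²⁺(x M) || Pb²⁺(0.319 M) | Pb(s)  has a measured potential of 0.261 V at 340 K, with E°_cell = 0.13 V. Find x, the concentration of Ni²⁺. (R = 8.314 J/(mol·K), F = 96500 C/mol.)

4.2 × 10^-5 M

From the Nernst equation, ln Q = nF(E° − E)/RT = 2×96500×(0.13 − 0.261)/(8.314×340) = -8.944, so Q = 1.3 × 10^-4.
With Q = [Ni²⁺]/[Pb²⁺] and the known concentrations, [Ni²⁺] in the numerator gives [Ni²⁺] = 4.2 × 10^-5 M.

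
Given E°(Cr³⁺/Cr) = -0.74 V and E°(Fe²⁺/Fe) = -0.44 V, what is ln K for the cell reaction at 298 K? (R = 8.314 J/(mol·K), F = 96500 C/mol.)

E°_cell = -0.44 − (-0.74) = 0.30 V, with n = 6 electrons transferred.
At equilibrium E = 0, so the Nernst equation gives ln K = nFE°/RT = (6)(96500)(0.30)/((8.314)(298)) = 70.11.

ln K = 70.1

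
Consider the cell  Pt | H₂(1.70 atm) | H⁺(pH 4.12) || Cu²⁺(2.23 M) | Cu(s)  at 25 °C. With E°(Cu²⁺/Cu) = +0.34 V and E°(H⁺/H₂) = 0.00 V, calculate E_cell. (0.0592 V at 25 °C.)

The Cu²⁺/Cu couple is the cathode, so E°_cell = 0.34 V; n = 2.
[H⁺] = 10^(−4.12) = 7.6 × 10^-5 M, and Q = [H⁺]^2 / ([Cu²⁺]·P(H₂)) = 1.52 × 10^-9.
E = E° − (0.0592/2) log Q = 0.34 − (0.0592/2)(-8.819) = 0.601 V.

0.60 V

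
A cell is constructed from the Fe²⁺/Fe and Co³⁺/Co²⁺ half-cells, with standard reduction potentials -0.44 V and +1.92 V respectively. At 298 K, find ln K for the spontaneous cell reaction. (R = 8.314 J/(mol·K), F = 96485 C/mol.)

ln K = 183.8

E°_cell = +1.92 − (-0.44) = 2.36 V, with n = 2 electrons transferred.
At equilibrium E = 0, so the Nernst equation gives ln K = nFE°/RT = (2)(96485)(2.36)/((8.314)(298)) = 183.81.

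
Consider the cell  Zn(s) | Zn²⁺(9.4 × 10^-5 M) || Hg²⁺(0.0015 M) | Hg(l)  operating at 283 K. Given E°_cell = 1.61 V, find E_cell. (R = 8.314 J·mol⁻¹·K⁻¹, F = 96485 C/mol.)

1.64 V

Balancing electrons gives n = 2; the reaction quotient is Q = [Zn²⁺]/[Hg²⁺] = 0.0627.
E = E° − (RT/nF) ln Q = 1.61 − (8.314×283)/(2×96485) × (-2.770) = 1.610 + 0.034 = 1.644 V.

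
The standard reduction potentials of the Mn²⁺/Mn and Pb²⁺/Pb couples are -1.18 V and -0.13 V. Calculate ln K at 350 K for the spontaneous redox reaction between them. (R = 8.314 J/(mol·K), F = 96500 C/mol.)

ln K = 69.6

E°_cell = -0.13 − (-1.18) = 1.05 V, with n = 2 electrons transferred.
At equilibrium E = 0, so the Nernst equation gives ln K = nFE°/RT = (2)(96500)(1.05)/((8.314)(350)) = 69.64.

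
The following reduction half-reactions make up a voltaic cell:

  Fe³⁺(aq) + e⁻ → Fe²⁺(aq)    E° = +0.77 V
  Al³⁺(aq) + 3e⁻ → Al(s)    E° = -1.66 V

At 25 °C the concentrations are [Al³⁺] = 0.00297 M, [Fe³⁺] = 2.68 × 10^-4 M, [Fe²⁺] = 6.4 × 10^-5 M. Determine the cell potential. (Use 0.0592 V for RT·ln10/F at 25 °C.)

2.52 V

The Fe³⁺/Fe²⁺ couple has the higher reduction potential and acts as the cathode, so E°_cell = +0.77 − (-1.66) = 2.43 V.
Balancing electrons gives n = 3; the reaction quotient is Q = [Al³⁺]·[Fe²⁺]^3/[Fe³⁺]^3 = 4.04 × 10^-5.
At 25 °C, E = E° − (0.0592/n) log Q = 2.43 − (0.0592/3)(-4.393) = 2.430 + 0.087 = 2.517 V.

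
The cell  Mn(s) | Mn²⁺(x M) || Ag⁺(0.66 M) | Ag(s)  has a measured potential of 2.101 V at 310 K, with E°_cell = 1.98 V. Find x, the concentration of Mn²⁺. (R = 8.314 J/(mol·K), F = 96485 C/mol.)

5.1 × 10^-5 M

From the Nernst equation, ln Q = nF(E° − E)/RT = 2×96485×(1.98 − 2.101)/(8.314×310) = -9.059, so Q = 1.16 × 10^-4.
With Q = [Mn²⁺]/[Ag⁺]^2 and the known concentrations, [Mn²⁺] in the numerator gives [Mn²⁺] = 5.1 × 10^-5 M.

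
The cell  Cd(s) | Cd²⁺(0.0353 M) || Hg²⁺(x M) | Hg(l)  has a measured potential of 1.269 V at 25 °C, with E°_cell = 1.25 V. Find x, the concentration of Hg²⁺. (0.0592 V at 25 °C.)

0.15 M

From the Nernst equation, log Q = n(E° − E)/0.0592 = 2(1.25 − 1.269)/0.0592 = -0.642, so Q = 0.228.
With Q = [Cd²⁺]/[Hg²⁺] and the known concentrations, [Hg²⁺] in the denominator gives [Hg²⁺] = 0.15 M.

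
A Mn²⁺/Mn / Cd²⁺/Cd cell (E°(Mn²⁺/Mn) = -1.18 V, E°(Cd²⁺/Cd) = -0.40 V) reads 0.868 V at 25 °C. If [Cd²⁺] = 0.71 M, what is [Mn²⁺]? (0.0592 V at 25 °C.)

7.6 × 10^-4 M

From the Nernst equation, log Q = n(E° − E)/0.0592 = 2(0.78 − 0.868)/0.0592 = -2.973, so Q = 0.00106.
With Q = [Mn²⁺]/[Cd²⁺] and the known concentrations, [Mn²⁺] in the numerator gives [Mn²⁺] = 7.6 × 10^-4 M.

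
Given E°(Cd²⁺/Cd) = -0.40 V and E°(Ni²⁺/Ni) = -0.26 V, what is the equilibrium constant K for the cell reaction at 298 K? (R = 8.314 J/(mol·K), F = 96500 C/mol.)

E°_cell = -0.26 − (-0.40) = 0.14 V, with n = 2 electrons transferred.
At equilibrium E = 0, so the Nernst equation gives ln K = nFE°/RT = (2)(96500)(0.14)/((8.314)(298)) = 10.91.
K = e^10.91 = 5.4 × 10^4.

5.4 × 10^4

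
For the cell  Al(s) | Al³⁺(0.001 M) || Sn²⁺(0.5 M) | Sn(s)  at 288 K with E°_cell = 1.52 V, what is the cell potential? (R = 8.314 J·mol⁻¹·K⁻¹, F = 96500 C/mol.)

Balancing electrons gives n = 6; the reaction quotient is Q = [Al³⁺]^2/[Sn²⁺]^3 = 8 × 10^-6.
E = E° − (RT/nF) ln Q = 1.52 − (8.314×288)/(6×96500) × (-11.736) = 1.520 + 0.049 = 1.569 V.

1.57 V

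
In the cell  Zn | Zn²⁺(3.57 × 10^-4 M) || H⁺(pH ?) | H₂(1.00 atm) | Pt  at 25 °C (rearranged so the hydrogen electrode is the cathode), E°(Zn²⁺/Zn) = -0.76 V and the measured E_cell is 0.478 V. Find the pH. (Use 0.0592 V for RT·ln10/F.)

E°_cell = 0.76 V and n = 2.
log Q = n(E° − E)/0.0592 = 2×(0.76 − 0.478)/0.0592 = 9.527.
With Q = [Zn²⁺]·P(H₂) / [H⁺]^2, solving for [H⁺] gives log[H⁺] = -6.487, so pH = 6.49.

pH = 6.49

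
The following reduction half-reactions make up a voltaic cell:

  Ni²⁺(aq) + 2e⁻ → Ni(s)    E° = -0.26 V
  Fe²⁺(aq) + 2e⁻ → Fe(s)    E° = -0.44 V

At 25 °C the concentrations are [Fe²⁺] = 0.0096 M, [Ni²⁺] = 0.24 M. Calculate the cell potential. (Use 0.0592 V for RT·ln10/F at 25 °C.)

0.221 V

The Ni²⁺/Ni couple has the higher reduction potential and acts as the cathode, so E°_cell = -0.26 − (-0.44) = 0.18 V.
Balancing electrons gives n = 2; the reaction quotient is Q = [Fe²⁺]/[Ni²⁺] = 0.0400.
At 25 °C, E = E° − (0.0592/n) log Q = 0.18 − (0.0592/2)(-1.398) = 0.180 + 0.041 = 0.221 V.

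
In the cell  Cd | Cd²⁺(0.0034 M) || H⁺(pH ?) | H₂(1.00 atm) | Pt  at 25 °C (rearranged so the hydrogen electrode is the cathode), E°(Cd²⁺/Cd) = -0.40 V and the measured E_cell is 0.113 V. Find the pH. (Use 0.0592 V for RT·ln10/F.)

pH = 6.08

E°_cell = 0.40 V and n = 2.
log Q = n(E° − E)/0.0592 = 2×(0.40 − 0.113)/0.0592 = 9.696.
With Q = [Cd²⁺]·P(H₂) / [H⁺]^2, solving for [H⁺] gives log[H⁺] = -6.082, so pH = 6.08.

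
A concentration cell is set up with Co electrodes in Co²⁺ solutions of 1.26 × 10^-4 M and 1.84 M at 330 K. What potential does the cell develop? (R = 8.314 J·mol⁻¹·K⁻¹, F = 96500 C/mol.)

0.14 V

Both half-cells are Co²⁺/Co, so E°_cell = 0. The concentrated side is the cathode; the cell reaction moves Co²⁺ from high to low concentration with n = 2.
Q = [Co²⁺]_dilute/[Co²⁺]_conc = 1.26 × 10^-4/1.84 = 6.85 × 10^-5.
E = 0 − (RT/nF) ln Q = −((8.314×330)/(2×96500))(-9.589) = 0.1363 V.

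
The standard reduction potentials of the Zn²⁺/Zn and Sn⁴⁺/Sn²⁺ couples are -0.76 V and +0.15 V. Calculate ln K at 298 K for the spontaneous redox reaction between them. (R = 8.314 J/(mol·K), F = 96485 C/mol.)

E°_cell = +0.15 − (-0.76) = 0.91 V, with n = 2 electrons transferred.
At equilibrium E = 0, so the Nernst equation gives ln K = nFE°/RT = (2)(96485)(0.91)/((8.314)(298)) = 70.88.

ln K = 70.9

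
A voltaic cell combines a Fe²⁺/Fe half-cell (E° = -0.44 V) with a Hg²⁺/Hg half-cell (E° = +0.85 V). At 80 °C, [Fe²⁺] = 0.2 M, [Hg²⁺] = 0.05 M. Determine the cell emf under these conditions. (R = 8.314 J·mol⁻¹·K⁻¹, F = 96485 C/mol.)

The Hg²⁺/Hg couple has the higher reduction potential and acts as the cathode, so E°_cell = +0.85 − (-0.44) = 1.29 V.
Balancing electrons gives n = 2; the reaction quotient is Q = [Fe²⁺]/[Hg²⁺] = 4.00.
E = E° − (RT/nF) ln Q = 1.29 − (8.314×353)/(2×96485) × (1.386) = 1.290 − 0.021 = 1.269 V.

1.27 V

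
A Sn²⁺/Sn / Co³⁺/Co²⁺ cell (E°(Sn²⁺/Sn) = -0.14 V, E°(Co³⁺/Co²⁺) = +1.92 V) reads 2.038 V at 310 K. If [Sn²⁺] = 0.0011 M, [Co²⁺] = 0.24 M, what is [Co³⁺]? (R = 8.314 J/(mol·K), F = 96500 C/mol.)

0.0035 M

From the Nernst equation, ln Q = nF(E° − E)/RT = 2×96500×(2.06 − 2.038)/(8.314×310) = 1.647, so Q = 5.19.
With Q = [Sn²⁺]·[Co²⁺]^2/[Co³⁺]^2 and the known concentrations, [Co³⁺]^2 in the denominator gives [Co³⁺] = 0.0035 M.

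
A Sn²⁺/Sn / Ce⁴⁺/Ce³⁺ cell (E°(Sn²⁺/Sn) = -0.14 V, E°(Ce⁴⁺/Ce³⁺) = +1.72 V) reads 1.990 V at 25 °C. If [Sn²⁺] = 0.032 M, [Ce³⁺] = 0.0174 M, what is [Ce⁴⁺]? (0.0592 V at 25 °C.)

0.49 M

From the Nernst equation, log Q = n(E° − E)/0.0592 = 2(1.86 − 1.990)/0.0592 = -4.392, so Q = 4.06 × 10^-5.
With Q = [Sn²⁺]·[Ce³⁺]^2/[Ce⁴⁺]^2 and the known concentrations, [Ce⁴⁺]^2 in the denominator gives [Ce⁴⁺] = 0.49 M.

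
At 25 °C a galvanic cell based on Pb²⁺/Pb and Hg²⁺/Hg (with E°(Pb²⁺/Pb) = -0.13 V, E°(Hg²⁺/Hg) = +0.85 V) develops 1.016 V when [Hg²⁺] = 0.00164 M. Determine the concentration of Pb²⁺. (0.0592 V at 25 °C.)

1 × 10^-4 M

From the Nernst equation, log Q = n(E° − E)/0.0592 = 2(0.98 − 1.016)/0.0592 = -1.216, so Q = 0.0608.
With Q = [Pb²⁺]/[Hg²⁺] and the known concentrations, [Pb²⁺] in the numerator gives [Pb²⁺] = 1 × 10^-4 M.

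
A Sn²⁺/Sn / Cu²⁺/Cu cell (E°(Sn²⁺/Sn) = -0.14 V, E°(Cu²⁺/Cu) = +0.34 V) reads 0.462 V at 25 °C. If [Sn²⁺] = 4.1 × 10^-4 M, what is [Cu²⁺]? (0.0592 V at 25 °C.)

1 × 10^-4 M

From the Nernst equation, log Q = n(E° − E)/0.0592 = 2(0.48 − 0.462)/0.0592 = 0.608, so Q = 4.06.
With Q = [Sn²⁺]/[Cu²⁺] and the known concentrations, [Cu²⁺] in the denominator gives [Cu²⁺] = 1 × 10^-4 M.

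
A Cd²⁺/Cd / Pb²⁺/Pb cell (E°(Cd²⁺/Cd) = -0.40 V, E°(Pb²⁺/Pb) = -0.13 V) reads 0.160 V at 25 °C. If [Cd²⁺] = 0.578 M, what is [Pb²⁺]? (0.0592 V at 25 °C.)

From the Nernst equation, log Q = n(E° − E)/0.0592 = 2(0.27 − 0.160)/0.0592 = 3.716, so Q = 5200.
With Q = [Cd²⁺]/[Pb²⁺] and the known concentrations, [Pb²⁺] in the denominator gives [Pb²⁺] = 1.1 × 10^-4 M.

1.1 × 10^-4 M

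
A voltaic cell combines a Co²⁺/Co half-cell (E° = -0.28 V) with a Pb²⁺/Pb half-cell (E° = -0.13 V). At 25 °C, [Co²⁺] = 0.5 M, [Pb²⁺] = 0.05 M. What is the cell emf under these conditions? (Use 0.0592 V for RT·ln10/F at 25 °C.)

The Pb²⁺/Pb couple has the higher reduction potential and acts as the cathode, so E°_cell = -0.13 − (-0.28) = 0.15 V.
Balancing electrons gives n = 2; the reaction quotient is Q = [Co²⁺]/[Pb²⁺] = 10.0.
At 25 °C, E = E° − (0.0592/n) log Q = 0.15 − (0.0592/2)(1.000) = 0.150 − 0.030 = 0.120 V.

0.120 V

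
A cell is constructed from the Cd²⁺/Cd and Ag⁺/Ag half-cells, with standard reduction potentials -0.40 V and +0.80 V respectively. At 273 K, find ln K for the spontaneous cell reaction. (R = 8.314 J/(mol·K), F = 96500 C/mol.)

ln K = 102.0

E°_cell = +0.80 − (-0.40) = 1.20 V, with n = 2 electrons transferred.
At equilibrium E = 0, so the Nernst equation gives ln K = nFE°/RT = (2)(96500)(1.20)/((8.314)(273)) = 102.04.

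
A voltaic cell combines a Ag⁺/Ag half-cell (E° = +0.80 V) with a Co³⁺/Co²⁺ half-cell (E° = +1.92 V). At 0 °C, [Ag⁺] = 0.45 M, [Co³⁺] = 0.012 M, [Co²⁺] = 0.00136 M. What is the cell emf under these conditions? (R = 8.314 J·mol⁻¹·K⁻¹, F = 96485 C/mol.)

The Co³⁺/Co²⁺ couple has the higher reduction potential and acts as the cathode, so E°_cell = +1.92 − (+0.80) = 1.12 V.
Balancing electrons gives n = 1; the reaction quotient is Q = [Ag⁺]·[Co²⁺]/[Co³⁺] = 0.0510.
E = E° − (RT/nF) ln Q = 1.12 − (8.314×273)/(1×96485) × (-2.976) = 1.120 + 0.070 = 1.190 V.

1.19 V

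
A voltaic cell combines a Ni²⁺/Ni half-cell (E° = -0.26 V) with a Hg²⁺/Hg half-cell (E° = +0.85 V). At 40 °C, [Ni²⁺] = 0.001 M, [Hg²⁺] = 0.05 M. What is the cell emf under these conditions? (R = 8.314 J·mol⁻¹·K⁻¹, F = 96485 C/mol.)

The Hg²⁺/Hg couple has the higher reduction potential and acts as the cathode, so E°_cell = +0.85 − (-0.26) = 1.11 V.
Balancing electrons gives n = 2; the reaction quotient is Q = [Ni²⁺]/[Hg²⁺] = 0.0200.
E = E° − (RT/nF) ln Q = 1.11 − (8.314×313)/(2×96485) × (-3.912) = 1.110 + 0.053 = 1.163 V.

1.16 V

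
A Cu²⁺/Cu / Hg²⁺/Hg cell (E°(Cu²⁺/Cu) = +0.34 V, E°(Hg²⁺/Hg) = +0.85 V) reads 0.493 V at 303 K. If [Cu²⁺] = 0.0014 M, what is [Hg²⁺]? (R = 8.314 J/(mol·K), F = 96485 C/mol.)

3.8 × 10^-4 M

From the Nernst equation, ln Q = nF(E° − E)/RT = 2×96485×(0.51 − 0.493)/(8.314×303) = 1.302, so Q = 3.68.
With Q = [Cu²⁺]/[Hg²⁺] and the known concentrations, [Hg²⁺] in the denominator gives [Hg²⁺] = 3.8 × 10^-4 M.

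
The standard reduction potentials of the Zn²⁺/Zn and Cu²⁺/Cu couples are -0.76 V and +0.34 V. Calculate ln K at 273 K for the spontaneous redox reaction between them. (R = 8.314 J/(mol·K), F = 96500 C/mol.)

E°_cell = +0.34 − (-0.76) = 1.10 V, with n = 2 electrons transferred.
At equilibrium E = 0, so the Nernst equation gives ln K = nFE°/RT = (2)(96500)(1.10)/((8.314)(273)) = 93.54.

ln K = 93.5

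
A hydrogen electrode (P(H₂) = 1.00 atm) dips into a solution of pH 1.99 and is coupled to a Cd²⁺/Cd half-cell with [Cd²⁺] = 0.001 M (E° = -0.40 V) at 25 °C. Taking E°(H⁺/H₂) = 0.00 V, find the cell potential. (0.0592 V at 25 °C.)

The hydrogen couple is the cathode, so E°_cell = 0.40 V; n = 2.
[H⁺] = 10^(−1.99) = 0.010 M, and Q = [Cd²⁺]·P(H₂) / [H⁺]^2 = 9.55.
E = E° − (0.0592/2) log Q = 0.40 − (0.0592/2)(0.980) = 0.371 V.

0.37 V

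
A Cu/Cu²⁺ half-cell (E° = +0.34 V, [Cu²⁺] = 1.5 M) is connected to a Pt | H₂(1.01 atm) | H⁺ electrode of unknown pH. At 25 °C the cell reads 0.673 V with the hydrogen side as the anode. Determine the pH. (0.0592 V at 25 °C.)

pH = 5.53

E°_cell = 0.34 V and n = 2.
log Q = n(E° − E)/0.0592 = 2×(0.34 − 0.673)/0.0592 = -11.250.
With Q = [H⁺]^2 / ([Cu²⁺]·P(H₂)), solving for [H⁺] gives log[H⁺] = -5.535, so pH = 5.53.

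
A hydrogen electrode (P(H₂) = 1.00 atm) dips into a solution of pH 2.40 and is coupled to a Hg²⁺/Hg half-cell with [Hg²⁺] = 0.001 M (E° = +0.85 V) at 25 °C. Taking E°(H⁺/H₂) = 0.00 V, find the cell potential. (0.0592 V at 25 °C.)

0.90 V

The Hg²⁺/Hg couple is the cathode, so E°_cell = 0.85 V; n = 2.
[H⁺] = 10^(−2.40) = 0.0040 M, and Q = [H⁺]^2 / ([Hg²⁺]·P(H₂)) = 0.0158.
E = E° − (0.0592/2) log Q = 0.85 − (0.0592/2)(-1.800) = 0.903 V.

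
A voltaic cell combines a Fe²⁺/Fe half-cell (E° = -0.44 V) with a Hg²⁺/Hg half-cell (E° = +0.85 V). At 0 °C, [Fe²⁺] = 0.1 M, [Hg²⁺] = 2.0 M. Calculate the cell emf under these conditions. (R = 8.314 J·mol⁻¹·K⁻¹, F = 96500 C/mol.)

The Hg²⁺/Hg couple has the higher reduction potential and acts as the cathode, so E°_cell = +0.85 − (-0.44) = 1.29 V.
Balancing electrons gives n = 2; the reaction quotient is Q = [Fe²⁺]/[Hg²⁺] = 0.0500.
E = E° − (RT/nF) ln Q = 1.29 − (8.314×273)/(2×96500) × (-2.996) = 1.290 + 0.035 = 1.325 V.

1.33 V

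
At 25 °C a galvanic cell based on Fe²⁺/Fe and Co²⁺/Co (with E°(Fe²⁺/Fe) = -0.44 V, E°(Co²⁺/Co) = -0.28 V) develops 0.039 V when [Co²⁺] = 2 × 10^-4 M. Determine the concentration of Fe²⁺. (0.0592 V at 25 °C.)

From the Nernst equation, log Q = n(E° − E)/0.0592 = 2(0.16 − 0.039)/0.0592 = 4.088, so Q = 1.22 × 10^4.
With Q = [Fe²⁺]/[Co²⁺] and the known concentrations, [Fe²⁺] in the numerator gives [Fe²⁺] = 2.4 M.

2.4 M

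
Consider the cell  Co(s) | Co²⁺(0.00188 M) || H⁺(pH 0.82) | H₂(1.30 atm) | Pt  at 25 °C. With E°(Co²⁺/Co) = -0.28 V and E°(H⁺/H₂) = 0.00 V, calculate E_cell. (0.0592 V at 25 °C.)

0.31 V

The hydrogen couple is the cathode, so E°_cell = 0.28 V; n = 2.
[H⁺] = 10^(−0.82) = 0.15 M, and Q = [Co²⁺]·P(H₂) / [H⁺]^2 = 0.107.
E = E° − (0.0592/2) log Q = 0.28 − (0.0592/2)(-0.972) = 0.309 V.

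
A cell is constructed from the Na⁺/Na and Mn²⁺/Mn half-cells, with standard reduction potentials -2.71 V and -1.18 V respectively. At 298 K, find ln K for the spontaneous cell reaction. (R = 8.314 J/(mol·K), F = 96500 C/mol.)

E°_cell = -1.18 − (-2.71) = 1.53 V, with n = 2 electrons transferred.
At equilibrium E = 0, so the Nernst equation gives ln K = nFE°/RT = (2)(96500)(1.53)/((8.314)(298)) = 119.19.

ln K = 119.2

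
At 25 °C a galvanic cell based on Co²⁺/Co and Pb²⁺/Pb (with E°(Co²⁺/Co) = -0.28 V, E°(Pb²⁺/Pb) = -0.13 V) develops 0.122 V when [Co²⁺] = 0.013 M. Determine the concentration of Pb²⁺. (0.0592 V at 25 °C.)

0.0015 M

From the Nernst equation, log Q = n(E° − E)/0.0592 = 2(0.15 − 0.122)/0.0592 = 0.946, so Q = 8.83.
With Q = [Co²⁺]/[Pb²⁺] and the known concentrations, [Pb²⁺] in the denominator gives [Pb²⁺] = 0.0015 M.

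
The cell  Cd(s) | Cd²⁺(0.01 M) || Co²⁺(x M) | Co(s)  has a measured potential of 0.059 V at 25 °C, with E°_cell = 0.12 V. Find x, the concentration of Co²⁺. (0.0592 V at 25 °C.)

8.7 × 10^-5 M

From the Nernst equation, log Q = n(E° − E)/0.0592 = 2(0.12 − 0.059)/0.0592 = 2.061, so Q = 115.
With Q = [Cd²⁺]/[Co²⁺] and the known concentrations, [Co²⁺] in the denominator gives [Co²⁺] = 8.7 × 10^-5 M.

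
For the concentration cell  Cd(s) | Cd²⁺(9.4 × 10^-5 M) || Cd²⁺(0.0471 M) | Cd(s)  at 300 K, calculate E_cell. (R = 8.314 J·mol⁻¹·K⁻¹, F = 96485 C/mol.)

0.080 V

Both half-cells are Cd²⁺/Cd, so E°_cell = 0. The concentrated side is the cathode; the cell reaction moves Cd²⁺ from high to low concentration with n = 2.
Q = [Cd²⁺]_dilute/[Cd²⁺]_conc = 9.4 × 10^-5/0.0471 = 0.00200.
E = 0 − (RT/nF) ln Q = −((8.314×300)/(2×96485))(-6.217) = 0.0804 V.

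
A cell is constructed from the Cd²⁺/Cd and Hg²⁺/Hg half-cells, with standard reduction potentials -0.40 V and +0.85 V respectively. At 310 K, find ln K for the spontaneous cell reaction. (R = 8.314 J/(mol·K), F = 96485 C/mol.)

ln K = 93.6

E°_cell = +0.85 − (-0.40) = 1.25 V, with n = 2 electrons transferred.
At equilibrium E = 0, so the Nernst equation gives ln K = nFE°/RT = (2)(96485)(1.25)/((8.314)(310)) = 93.59.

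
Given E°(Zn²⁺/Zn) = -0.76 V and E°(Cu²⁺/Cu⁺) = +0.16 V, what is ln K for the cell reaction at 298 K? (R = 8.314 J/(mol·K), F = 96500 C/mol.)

E°_cell = +0.16 − (-0.76) = 0.92 V, with n = 2 electrons transferred.
At equilibrium E = 0, so the Nernst equation gives ln K = nFE°/RT = (2)(96500)(0.92)/((8.314)(298)) = 71.67.

ln K = 71.7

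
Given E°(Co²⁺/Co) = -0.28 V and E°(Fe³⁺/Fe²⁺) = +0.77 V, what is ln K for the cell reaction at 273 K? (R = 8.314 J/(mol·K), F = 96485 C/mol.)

ln K = 89.3

E°_cell = +0.77 − (-0.28) = 1.05 V, with n = 2 electrons transferred.
At equilibrium E = 0, so the Nernst equation gives ln K = nFE°/RT = (2)(96485)(1.05)/((8.314)(273)) = 89.27.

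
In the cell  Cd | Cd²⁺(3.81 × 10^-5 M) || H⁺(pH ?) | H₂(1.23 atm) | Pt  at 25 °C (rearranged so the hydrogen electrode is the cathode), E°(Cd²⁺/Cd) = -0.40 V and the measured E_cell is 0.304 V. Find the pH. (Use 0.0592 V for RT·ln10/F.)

E°_cell = 0.40 V and n = 2.
log Q = n(E° − E)/0.0592 = 2×(0.40 − 0.304)/0.0592 = 3.243.
With Q = [Cd²⁺]·P(H₂) / [H⁺]^2, solving for [H⁺] gives log[H⁺] = -3.786, so pH = 3.79.

pH = 3.79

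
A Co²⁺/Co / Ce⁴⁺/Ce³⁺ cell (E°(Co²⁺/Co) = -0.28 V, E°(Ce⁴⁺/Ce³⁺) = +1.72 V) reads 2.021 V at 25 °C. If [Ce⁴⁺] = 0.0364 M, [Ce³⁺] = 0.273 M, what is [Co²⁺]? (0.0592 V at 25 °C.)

0.0035 M

From the Nernst equation, log Q = n(E° − E)/0.0592 = 2(2.00 − 2.021)/0.0592 = -0.709, so Q = 0.195.
With Q = [Co²⁺]·[Ce³⁺]^2/[Ce⁴⁺]^2 and the known concentrations, [Co²⁺] in the numerator gives [Co²⁺] = 0.0035 M.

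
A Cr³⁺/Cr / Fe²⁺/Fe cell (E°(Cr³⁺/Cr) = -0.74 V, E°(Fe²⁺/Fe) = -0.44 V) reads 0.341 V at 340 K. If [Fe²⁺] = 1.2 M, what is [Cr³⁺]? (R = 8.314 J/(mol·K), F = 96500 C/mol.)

0.02 M

From the Nernst equation, ln Q = nF(E° − E)/RT = 6×96500×(0.30 − 0.341)/(8.314×340) = -8.398, so Q = 2.25 × 10^-4.
With Q = [Cr³⁺]^2/[Fe²⁺]^3 and the known concentrations, [Cr³⁺]^2 in the numerator gives [Cr³⁺] = 0.02 M.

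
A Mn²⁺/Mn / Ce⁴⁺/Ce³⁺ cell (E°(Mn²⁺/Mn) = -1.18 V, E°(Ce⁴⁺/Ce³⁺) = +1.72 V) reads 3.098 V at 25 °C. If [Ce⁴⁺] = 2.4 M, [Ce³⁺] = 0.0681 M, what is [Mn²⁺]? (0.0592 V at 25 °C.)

From the Nernst equation, log Q = n(E° − E)/0.0592 = 2(2.90 − 3.098)/0.0592 = -6.689, so Q = 2.05 × 10^-7.
With Q = [Mn²⁺]·[Ce³⁺]^2/[Ce⁴⁺]^2 and the known concentrations, [Mn²⁺] in the numerator gives [Mn²⁺] = 2.5 × 10^-4 M.

2.5 × 10^-4 M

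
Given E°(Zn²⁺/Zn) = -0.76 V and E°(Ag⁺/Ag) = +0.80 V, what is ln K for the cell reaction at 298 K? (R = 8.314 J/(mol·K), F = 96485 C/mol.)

ln K = 121.5

E°_cell = +0.80 − (-0.76) = 1.56 V, with n = 2 electrons transferred.
At equilibrium E = 0, so the Nernst equation gives ln K = nFE°/RT = (2)(96485)(1.56)/((8.314)(298)) = 121.50.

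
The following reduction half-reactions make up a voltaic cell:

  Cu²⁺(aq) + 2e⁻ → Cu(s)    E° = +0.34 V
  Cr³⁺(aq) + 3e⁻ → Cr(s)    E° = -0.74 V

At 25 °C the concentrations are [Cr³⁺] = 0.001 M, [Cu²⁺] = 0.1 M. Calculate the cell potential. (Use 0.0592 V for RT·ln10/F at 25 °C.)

The Cu²⁺/Cu couple has the higher reduction potential and acts as the cathode, so E°_cell = +0.34 − (-0.74) = 1.08 V.
Balancing electrons gives n = 6; the reaction quotient is Q = [Cr³⁺]^2/[Cu²⁺]^3 = 0.00100.
At 25 °C, E = E° − (0.0592/n) log Q = 1.08 − (0.0592/6)(-3.000) = 1.080 + 0.030 = 1.110 V.

1.11 V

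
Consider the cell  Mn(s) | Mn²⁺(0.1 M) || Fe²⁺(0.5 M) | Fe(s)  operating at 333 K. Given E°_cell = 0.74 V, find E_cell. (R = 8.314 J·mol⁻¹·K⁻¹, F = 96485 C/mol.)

Balancing electrons gives n = 2; the reaction quotient is Q = [Mn²⁺]/[Fe²⁺] = 0.200.
E = E° − (RT/nF) ln Q = 0.74 − (8.314×333)/(2×96485) × (-1.609) = 0.740 + 0.023 = 0.763 V.

0.763 V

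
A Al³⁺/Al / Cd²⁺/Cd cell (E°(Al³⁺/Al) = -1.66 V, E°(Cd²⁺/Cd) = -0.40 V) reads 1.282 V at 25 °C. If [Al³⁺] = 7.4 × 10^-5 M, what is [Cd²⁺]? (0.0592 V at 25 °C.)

From the Nernst equation, log Q = n(E° − E)/0.0592 = 6(1.26 − 1.282)/0.0592 = -2.230, so Q = 0.00589.
With Q = [Al³⁺]^2/[Cd²⁺]^3 and the known concentrations, [Cd²⁺]^3 in the denominator gives [Cd²⁺] = 0.0098 M.

0.0098 M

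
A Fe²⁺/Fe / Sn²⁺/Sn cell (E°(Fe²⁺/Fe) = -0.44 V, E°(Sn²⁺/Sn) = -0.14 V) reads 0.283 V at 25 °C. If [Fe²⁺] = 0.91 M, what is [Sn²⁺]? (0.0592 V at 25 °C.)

From the Nernst equation, log Q = n(E° − E)/0.0592 = 2(0.30 − 0.283)/0.0592 = 0.574, so Q = 3.75.
With Q = [Fe²⁺]/[Sn²⁺] and the known concentrations, [Sn²⁺] in the denominator gives [Sn²⁺] = 0.24 M.

0.24 M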